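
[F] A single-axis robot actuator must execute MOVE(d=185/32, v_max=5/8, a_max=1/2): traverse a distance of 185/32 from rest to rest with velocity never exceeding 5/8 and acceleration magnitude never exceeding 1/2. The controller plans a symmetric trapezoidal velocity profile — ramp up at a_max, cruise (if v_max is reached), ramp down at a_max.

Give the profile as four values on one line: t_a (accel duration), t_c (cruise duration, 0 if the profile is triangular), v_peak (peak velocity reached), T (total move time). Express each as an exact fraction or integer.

(v_max)²/a_max = (5/8)²/(1/2) = 25/32
185/32 ≥ 25/32 so v_max reached
t_a = (5/8)/(1/2) = 5/4; v_peak = 5/8
d_cruise = 185/32 − 25/32 = 5; t_c = 5/(5/8) = 8
T = 2·5/4 + 8 = 21/2

t_a=5/4 t_c=8 v_peak=5/8 T=21/2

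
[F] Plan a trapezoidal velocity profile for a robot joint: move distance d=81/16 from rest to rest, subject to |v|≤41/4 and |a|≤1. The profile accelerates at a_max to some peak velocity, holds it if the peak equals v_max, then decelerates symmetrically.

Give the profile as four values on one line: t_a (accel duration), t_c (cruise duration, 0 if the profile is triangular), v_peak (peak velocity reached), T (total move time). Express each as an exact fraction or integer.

vₘ²/aₘ = (41/4)²/1 = 1681/16
81/16 < 1681/16 → triangular
v_peak = √(81/16·1) = √(81/16) = 9/4
t_a = (9/4)/1 = 9/4; t_c = 0
T = 2·9/4 = 9/2

t_a=9/4 t_c=0 v_peak=9/4 T=9/2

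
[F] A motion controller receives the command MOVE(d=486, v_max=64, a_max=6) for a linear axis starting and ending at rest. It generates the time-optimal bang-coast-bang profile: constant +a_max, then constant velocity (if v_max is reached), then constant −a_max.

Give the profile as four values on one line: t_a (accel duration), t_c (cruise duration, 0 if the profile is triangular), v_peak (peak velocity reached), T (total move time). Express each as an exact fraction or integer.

t_a=9 t_c=0 v_peak=54 T=18

v_max²/a_max = 64²/6 = 2048/3
486 < 2048/3 → triangular
v_peak = √(486·6) = √2916 = 54
t_a = 54/6 = 9; t_c = 0
T = 2·9 = 18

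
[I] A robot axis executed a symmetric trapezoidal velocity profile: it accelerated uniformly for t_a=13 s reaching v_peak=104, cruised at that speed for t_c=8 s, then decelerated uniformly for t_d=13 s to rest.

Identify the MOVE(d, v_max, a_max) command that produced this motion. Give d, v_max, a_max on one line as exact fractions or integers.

a_max = 104/13 = 8
d_a = ½·104·13 = 676; d_c = 104·8 = 832
d = 2·676 + 832 = 2184
t_c = 8 > 0 → v_max = v_peak = 104

d=2184 v_max=104 a_max=8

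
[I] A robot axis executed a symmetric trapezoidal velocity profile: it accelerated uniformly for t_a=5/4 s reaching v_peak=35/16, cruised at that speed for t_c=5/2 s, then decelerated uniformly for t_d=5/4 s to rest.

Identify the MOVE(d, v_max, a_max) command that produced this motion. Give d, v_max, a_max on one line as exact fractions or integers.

a_max = (35/16)/(5/4) = 7/4
d_a = ½·35/16·5/4 = 175/128; d_c = 35/16·5/2 = 175/32
d = 2·175/128 + 175/32 = 525/64
t_c = 5/2 > 0 → v_max = v_peak = 35/16

d=525/64 v_max=35/16 a_max=7/4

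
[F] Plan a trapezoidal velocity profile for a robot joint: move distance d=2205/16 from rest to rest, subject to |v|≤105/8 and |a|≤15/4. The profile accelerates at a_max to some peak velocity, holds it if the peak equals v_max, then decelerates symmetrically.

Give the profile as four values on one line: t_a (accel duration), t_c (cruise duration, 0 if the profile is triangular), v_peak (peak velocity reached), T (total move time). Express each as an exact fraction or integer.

v_max²/a_max = (105/8)²/(15/4) = 735/16
2205/16 ≥ 735/16 → trapezoidal
t_a = (105/8)/(15/4) = 7/2; v_peak = 105/8
d_cruise = 2205/16 − 735/16 = 735/8; t_c = (735/8)/(105/8) = 7
T = 2·7/2 + 7 = 14

t_a=7/2 t_c=7 v_peak=105/8 T=14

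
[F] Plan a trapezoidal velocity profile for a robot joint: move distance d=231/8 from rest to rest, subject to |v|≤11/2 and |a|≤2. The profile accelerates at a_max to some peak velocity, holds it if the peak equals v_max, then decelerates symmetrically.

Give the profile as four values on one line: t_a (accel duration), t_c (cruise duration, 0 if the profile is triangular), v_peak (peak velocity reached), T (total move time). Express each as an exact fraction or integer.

(v_max)²/a_max = (11/2)²/2 = 121/8
231/8 ≥ 121/8 so v_max reached
t_a = (11/2)/2 = 11/4; v_peak = 11/2
d_cruise = 231/8 − 121/8 = 55/4; t_c = (55/4)/(11/2) = 5/2
T = 2·11/4 + 5/2 = 8

t_a=11/4 t_c=5/2 v_peak=11/2 T=8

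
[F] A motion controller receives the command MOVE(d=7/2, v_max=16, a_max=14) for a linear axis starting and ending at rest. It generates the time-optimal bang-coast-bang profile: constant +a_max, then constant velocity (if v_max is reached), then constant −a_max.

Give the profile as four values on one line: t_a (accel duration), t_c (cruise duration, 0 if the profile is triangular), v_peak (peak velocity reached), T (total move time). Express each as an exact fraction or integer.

t_a=1/2 t_c=0 v_peak=7 T=1

v_max²/a_max = 16²/14 = 128/7
7/2 < 128/7 so t_c = 0
v_peak = √(7/2·14) = √49 = 7
t_a = 7/14 = 1/2; t_c = 0
T = 2·1/2 = 1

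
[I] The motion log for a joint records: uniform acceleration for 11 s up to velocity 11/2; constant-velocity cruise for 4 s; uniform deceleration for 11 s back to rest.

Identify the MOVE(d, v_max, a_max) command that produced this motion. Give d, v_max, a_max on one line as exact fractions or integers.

d=165/2 v_max=11/2 a_max=1/2

a_max = (11/2)/11 = 1/2
d_a = ½·11/2·11 = 121/4; d_c = 11/2·4 = 22
d = 2·121/4 + 22 = 165/2
t_c = 4 > 0 ⇒ limit active, v_max = 11/2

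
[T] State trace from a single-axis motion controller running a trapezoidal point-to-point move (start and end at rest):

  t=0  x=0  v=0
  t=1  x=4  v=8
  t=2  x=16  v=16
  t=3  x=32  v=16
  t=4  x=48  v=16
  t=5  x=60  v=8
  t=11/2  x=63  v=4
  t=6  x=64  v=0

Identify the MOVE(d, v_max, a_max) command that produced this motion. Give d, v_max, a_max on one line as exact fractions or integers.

final state: t=6, x=64, v=0 → d = 64
a_max = (8−0)/(1−0) = 8
max v = 16 over t∈[2,4] → v_max = 16
check: 16·(2+2) = 64 ✓

d=64 v_max=16 a_max=8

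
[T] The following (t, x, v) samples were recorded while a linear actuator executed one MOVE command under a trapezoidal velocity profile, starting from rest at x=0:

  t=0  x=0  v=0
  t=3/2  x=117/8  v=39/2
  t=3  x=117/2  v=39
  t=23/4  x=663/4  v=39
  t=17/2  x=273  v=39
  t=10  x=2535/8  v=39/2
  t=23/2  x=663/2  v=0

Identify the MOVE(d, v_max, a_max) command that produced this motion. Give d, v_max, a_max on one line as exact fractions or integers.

final state: t=23/2, x=663/2, v=0 → d = 663/2
a_max = (39/2−0)/(3/2−0) = 13
max v = 39 over t∈[3,17/2] → v_max = 39
check: 39·(3+11/2) = 663/2 ✓

d=663/2 v_max=39 a_max=13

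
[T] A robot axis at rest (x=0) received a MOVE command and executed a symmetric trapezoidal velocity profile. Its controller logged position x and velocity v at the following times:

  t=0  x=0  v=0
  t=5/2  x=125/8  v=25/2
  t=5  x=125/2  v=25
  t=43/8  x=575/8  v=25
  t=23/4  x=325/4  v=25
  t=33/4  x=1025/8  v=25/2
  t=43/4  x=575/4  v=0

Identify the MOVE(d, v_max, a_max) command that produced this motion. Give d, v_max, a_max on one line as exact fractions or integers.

d=575/4 v_max=25 a_max=5

final state: t=43/4, x=575/4, v=0 → d = 575/4
a_max = (25/2−0)/(5/2−0) = 5
max v = 25 over t∈[5,23/4] → v_max = 25
check: 25·(5+3/4) = 575/4 ✓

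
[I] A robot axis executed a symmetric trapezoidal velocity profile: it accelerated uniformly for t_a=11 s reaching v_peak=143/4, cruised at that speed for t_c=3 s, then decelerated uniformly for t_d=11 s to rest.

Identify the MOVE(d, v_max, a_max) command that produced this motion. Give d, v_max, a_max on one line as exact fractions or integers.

a_max = (143/4)/11 = 13/4
d_a = ½·143/4·11 = 1573/8; d_c = 143/4·3 = 429/4
d = 2·1573/8 + 429/4 = 1001/2
t_c = 3 > 0 so v_max = 143/4

d=1001/2 v_max=143/4 a_max=13/4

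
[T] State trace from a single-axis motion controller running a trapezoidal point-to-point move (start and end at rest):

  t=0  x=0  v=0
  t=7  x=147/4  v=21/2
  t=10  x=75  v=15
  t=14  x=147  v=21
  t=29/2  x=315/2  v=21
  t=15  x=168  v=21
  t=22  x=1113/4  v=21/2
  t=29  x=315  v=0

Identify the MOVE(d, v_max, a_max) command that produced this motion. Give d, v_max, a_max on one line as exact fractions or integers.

d=315 v_max=21 a_max=3/2

final state: t=29, x=315, v=0 → d = 315
a_max = (21/2−0)/(7−0) = 3/2
max v = 21 over t∈[14,15] → v_max = 21
check: 21·(14+1) = 315 ✓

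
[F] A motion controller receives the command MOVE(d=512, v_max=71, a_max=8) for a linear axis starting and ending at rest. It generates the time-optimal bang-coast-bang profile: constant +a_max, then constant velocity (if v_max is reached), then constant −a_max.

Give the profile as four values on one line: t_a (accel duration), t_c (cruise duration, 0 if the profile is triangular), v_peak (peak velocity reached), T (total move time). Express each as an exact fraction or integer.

(v_max)²/a_max = 71²/8 = 5041/8
512 < 5041/8 so t_c = 0
v_peak = √(512·8) = √4096 = 64
t_a = 64/8 = 8; t_c = 0
T = 2·8 = 16

t_a=8 t_c=0 v_peak=64 T=16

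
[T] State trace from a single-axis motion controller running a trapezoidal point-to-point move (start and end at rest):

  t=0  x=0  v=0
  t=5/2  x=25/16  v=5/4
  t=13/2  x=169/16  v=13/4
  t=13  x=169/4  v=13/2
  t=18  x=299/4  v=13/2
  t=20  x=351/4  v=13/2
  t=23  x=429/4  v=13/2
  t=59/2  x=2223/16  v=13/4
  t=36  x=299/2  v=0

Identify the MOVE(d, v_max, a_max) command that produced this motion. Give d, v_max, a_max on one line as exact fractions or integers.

d=299/2 v_max=13/2 a_max=1/2

final state: t=36, x=299/2, v=0 → d = 299/2
a_max = (5/4−0)/(5/2−0) = 1/2
max v = 13/2 over t∈[13,23] → v_max = 13/2
check: 13/2·(13+10) = 299/2 ✓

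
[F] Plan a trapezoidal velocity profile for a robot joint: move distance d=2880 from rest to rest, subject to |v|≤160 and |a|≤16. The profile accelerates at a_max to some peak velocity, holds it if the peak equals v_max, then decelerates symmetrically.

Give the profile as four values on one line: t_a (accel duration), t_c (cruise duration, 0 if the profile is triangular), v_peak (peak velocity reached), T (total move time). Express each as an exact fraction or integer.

t_a=10 t_c=8 v_peak=160 T=28

vₘ²/aₘ = 160²/16 = 1600
2880 ≥ 1600 ⇒ cruise phase
t_a = 160/16 = 10; v_peak = 160
d_cruise = 2880 − 1600 = 1280; t_c = 1280/160 = 8
T = 2·10 + 8 = 28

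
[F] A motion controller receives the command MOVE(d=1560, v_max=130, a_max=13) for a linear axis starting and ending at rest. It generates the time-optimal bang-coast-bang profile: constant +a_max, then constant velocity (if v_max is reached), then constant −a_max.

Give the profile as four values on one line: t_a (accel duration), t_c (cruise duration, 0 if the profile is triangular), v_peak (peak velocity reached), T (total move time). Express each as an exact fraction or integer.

vₘ²/aₘ = 130²/13 = 1300
1560 ≥ 1300 so v_max reached
t_a = 130/13 = 10; v_peak = 130
d_cruise = 1560 − 1300 = 260; t_c = 260/130 = 2
T = 2·10 + 2 = 22

t_a=10 t_c=2 v_peak=130 T=22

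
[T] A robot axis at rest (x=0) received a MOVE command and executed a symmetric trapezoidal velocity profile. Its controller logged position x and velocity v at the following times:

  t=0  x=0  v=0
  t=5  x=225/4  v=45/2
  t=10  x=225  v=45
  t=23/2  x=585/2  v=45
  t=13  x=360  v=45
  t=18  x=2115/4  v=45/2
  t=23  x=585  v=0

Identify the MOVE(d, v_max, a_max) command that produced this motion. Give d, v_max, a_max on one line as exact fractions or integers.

final state: t=23, x=585, v=0 → d = 585
a_max = (45/2−0)/(5−0) = 9/2
max v = 45 over t∈[10,13] → v_max = 45
check: 45·(10+3) = 585 ✓

d=585 v_max=45 a_max=9/2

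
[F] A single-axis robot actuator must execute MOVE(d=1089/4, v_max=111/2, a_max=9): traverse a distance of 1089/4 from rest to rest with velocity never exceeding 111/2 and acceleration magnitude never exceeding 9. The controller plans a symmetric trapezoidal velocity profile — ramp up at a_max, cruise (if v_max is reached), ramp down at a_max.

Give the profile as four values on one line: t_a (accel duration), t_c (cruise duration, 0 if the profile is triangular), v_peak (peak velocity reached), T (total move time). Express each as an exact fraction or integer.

v_max²/a_max = (111/2)²/9 = 1369/4
1089/4 < 1369/4 ⇒ no cruise
v_peak = √(1089/4·9) = √(9801/4) = 99/2
t_a = (99/2)/9 = 11/2; t_c = 0
T = 2·11/2 = 11

t_a=11/2 t_c=0 v_peak=99/2 T=11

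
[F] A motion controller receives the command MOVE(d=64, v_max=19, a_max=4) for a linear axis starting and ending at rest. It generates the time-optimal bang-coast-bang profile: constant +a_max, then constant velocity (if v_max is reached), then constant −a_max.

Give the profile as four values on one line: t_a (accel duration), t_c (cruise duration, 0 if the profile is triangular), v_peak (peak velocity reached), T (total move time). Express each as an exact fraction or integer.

t_a=4 t_c=0 v_peak=16 T=8

vₘ²/aₘ = 19²/4 = 361/4
64 < 361/4 so t_c = 0
v_peak = √(64·4) = √256 = 16
t_a = 16/4 = 4; t_c = 0
T = 2·4 = 8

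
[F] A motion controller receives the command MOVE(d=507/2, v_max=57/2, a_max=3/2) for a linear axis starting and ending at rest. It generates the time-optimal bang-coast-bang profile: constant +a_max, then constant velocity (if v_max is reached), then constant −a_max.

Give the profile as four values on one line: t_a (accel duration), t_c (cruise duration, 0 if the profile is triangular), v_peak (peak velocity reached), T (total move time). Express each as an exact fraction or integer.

t_a=13 t_c=0 v_peak=39/2 T=26

vₘ²/aₘ = (57/2)²/(3/2) = 1083/2
507/2 < 1083/2 → triangular
v_peak = √(507/2·3/2) = √(1521/4) = 39/2
t_a = (39/2)/(3/2) = 13; t_c = 0
T = 2·13 = 26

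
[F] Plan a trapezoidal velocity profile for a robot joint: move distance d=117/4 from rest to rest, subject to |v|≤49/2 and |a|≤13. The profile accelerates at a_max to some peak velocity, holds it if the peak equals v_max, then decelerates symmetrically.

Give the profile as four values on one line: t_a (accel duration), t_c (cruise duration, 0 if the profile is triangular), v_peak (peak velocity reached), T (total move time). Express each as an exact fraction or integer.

t_a=3/2 t_c=0 v_peak=39/2 T=3

v_max²/a_max = (49/2)²/13 = 2401/52
117/4 < 2401/52 ⇒ no cruise
v_peak = √(117/4·13) = √(1521/4) = 39/2
t_a = (39/2)/13 = 3/2; t_c = 0
T = 2·3/2 = 3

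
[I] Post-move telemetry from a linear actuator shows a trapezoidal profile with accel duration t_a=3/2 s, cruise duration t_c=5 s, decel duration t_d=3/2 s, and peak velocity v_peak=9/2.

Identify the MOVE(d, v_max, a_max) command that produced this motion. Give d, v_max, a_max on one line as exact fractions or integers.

d=117/4 v_max=9/2 a_max=3

a_max = (9/2)/(3/2) = 3
d_a = ½·9/2·3/2 = 27/8; d_c = 9/2·5 = 45/2
d = 2·27/8 + 45/2 = 117/4
t_c = 5 > 0 so v_max = 9/2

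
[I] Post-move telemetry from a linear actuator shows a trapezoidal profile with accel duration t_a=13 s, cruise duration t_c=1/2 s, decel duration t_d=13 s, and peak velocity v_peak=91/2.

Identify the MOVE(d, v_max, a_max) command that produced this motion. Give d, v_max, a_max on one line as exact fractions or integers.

a_max = (91/2)/13 = 7/2
d_a = ½·91/2·13 = 1183/4; d_c = 91/2·1/2 = 91/4
d = 2·1183/4 + 91/4 = 2457/4
t_c = 1/2 > 0 so v_max = 91/2

d=2457/4 v_max=91/2 a_max=7/2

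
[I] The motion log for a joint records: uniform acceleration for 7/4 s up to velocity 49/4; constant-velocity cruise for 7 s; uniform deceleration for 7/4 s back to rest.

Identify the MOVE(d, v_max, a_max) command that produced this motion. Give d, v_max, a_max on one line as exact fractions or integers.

a_max = (49/4)/(7/4) = 7
d_a = ½·49/4·7/4 = 343/32; d_c = 49/4·7 = 343/4
d = 2·343/32 + 343/4 = 1715/16
t_c = 7 > 0 ⇒ limit active, v_max = 49/4

d=1715/16 v_max=49/4 a_max=7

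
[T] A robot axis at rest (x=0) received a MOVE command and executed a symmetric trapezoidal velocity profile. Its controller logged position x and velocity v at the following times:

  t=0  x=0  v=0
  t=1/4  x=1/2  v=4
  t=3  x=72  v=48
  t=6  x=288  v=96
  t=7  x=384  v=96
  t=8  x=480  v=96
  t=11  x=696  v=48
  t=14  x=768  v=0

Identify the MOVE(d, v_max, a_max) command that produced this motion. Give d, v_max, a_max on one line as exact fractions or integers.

final state: t=14, x=768, v=0 → d = 768
a_max = (4−0)/(1/4−0) = 16
max v = 96 over t∈[6,8] → v_max = 96
check: 96·(6+2) = 768 ✓

d=768 v_max=96 a_max=16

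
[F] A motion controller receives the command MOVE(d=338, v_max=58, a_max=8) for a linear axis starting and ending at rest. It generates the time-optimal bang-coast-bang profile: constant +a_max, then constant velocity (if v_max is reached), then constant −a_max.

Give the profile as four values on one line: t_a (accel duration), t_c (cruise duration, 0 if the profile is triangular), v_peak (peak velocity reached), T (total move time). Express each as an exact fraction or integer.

vₘ²/aₘ = 58²/8 = 841/2
338 < 841/2 so t_c = 0
v_peak = √(338·8) = √2704 = 52
t_a = 52/8 = 13/2; t_c = 0
T = 2·13/2 = 13

t_a=13/2 t_c=0 v_peak=52 T=13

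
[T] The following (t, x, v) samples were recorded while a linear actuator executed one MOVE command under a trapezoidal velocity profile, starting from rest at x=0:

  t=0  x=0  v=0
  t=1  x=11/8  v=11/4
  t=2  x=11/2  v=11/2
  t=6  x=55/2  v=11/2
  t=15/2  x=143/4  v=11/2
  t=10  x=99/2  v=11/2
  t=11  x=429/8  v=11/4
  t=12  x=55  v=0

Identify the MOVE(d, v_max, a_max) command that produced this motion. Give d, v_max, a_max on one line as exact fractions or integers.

d=55 v_max=11/2 a_max=11/4

final state: t=12, x=55, v=0 → d = 55
a_max = (11/4−0)/(1−0) = 11/4
max v = 11/2 over t∈[2,10] → v_max = 11/2
check: 11/2·(2+8) = 55 ✓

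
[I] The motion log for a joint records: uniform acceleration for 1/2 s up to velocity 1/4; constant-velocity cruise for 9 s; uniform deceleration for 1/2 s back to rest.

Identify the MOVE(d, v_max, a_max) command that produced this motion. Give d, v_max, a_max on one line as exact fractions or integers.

a_max = (1/4)/(1/2) = 1/2
d_a = ½·1/4·1/2 = 1/16; d_c = 1/4·9 = 9/4
d = 2·1/16 + 9/4 = 19/8
t_c = 9 > 0 ⇒ limit active, v_max = 1/4

d=19/8 v_max=1/4 a_max=1/2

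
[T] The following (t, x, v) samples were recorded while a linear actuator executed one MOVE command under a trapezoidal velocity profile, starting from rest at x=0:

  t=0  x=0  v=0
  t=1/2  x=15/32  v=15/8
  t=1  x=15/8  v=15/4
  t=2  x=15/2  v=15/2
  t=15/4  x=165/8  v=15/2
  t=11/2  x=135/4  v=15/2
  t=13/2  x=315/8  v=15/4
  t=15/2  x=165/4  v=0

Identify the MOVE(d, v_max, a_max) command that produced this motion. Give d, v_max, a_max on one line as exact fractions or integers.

final state: t=15/2, x=165/4, v=0 → d = 165/4
a_max = (15/8−0)/(1/2−0) = 15/4
max v = 15/2 over t∈[2,11/2] → v_max = 15/2
check: 15/2·(2+7/2) = 165/4 ✓

d=165/4 v_max=15/2 a_max=15/4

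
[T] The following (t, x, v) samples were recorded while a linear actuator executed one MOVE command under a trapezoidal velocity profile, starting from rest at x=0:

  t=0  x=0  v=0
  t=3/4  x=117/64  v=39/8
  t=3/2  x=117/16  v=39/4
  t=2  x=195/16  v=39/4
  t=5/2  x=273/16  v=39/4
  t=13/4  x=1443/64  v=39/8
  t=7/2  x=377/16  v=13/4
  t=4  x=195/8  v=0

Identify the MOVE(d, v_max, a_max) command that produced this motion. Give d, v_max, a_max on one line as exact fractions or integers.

d=195/8 v_max=39/4 a_max=13/2

final state: t=4, x=195/8, v=0 → d = 195/8
a_max = (39/8−0)/(3/4−0) = 13/2
max v = 39/4 over t∈[3/2,5/2] → v_max = 39/4
check: 39/4·(3/2+1) = 195/8 ✓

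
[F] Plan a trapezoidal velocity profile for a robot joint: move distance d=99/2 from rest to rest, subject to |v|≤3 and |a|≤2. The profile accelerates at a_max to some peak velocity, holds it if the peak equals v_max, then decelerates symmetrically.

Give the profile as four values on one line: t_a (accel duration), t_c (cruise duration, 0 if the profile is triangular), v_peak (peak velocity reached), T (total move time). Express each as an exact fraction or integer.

t_a=3/2 t_c=15 v_peak=3 T=18

vₘ²/aₘ = 3²/2 = 9/2
99/2 ≥ 9/2 ⇒ cruise phase
t_a = 3/2; v_peak = 3
d_cruise = 99/2 − 9/2 = 45; t_c = 45/3 = 15
T = 2·3/2 + 15 = 18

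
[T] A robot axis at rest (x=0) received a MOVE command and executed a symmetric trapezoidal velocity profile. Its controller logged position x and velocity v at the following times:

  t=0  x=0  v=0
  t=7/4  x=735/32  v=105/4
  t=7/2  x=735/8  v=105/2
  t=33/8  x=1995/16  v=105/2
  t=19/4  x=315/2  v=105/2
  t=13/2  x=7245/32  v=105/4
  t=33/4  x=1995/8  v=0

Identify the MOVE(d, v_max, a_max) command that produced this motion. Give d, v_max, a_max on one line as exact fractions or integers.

d=1995/8 v_max=105/2 a_max=15

final state: t=33/4, x=1995/8, v=0 → d = 1995/8
a_max = (105/4−0)/(7/4−0) = 15
max v = 105/2 over t∈[7/2,19/4] → v_max = 105/2
check: 105/2·(7/2+5/4) = 1995/8 ✓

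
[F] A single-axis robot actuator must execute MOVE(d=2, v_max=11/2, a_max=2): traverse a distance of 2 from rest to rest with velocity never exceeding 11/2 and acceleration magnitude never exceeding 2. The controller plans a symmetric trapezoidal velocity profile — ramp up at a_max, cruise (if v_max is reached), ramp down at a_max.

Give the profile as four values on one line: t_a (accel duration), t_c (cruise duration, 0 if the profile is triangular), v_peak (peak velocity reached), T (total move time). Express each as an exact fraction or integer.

v_max²/a_max = (11/2)²/2 = 121/8
2 < 121/8 ⇒ no cruise
v_peak = √(2·2) = √4 = 2
t_a = 2/2 = 1; t_c = 0
T = 2·1 = 2

t_a=1 t_c=0 v_peak=2 T=2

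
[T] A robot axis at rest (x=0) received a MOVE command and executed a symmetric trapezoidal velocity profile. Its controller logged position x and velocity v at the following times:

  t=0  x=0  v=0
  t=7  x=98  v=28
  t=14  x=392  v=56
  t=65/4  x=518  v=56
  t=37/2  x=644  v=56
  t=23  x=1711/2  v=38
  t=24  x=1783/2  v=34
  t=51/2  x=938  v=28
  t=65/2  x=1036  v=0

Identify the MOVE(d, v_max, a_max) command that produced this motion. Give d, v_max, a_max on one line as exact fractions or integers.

final state: t=65/2, x=1036, v=0 → d = 1036
a_max = (28−0)/(7−0) = 4
max v = 56 over t∈[14,37/2] → v_max = 56
check: 56·(14+9/2) = 1036 ✓

d=1036 v_max=56 a_max=4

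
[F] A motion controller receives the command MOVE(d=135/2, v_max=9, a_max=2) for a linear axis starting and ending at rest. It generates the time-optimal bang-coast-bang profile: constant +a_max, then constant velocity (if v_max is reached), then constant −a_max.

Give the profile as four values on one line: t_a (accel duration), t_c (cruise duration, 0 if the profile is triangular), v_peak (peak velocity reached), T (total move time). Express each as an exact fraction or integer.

t_a=9/2 t_c=3 v_peak=9 T=12

(v_max)²/a_max = 9²/2 = 81/2
135/2 ≥ 81/2 so v_max reached
t_a = 9/2; v_peak = 9
d_cruise = 135/2 − 81/2 = 27; t_c = 27/9 = 3
T = 2·9/2 + 3 = 12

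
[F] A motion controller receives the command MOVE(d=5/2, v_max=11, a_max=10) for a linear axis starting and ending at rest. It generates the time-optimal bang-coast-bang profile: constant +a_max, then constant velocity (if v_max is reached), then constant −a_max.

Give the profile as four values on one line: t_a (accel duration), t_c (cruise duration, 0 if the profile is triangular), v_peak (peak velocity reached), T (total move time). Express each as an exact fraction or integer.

t_a=1/2 t_c=0 v_peak=5 T=1

vₘ²/aₘ = 11²/10 = 121/10
5/2 < 121/10 ⇒ no cruise
v_peak = √(5/2·10) = √25 = 5
t_a = 5/10 = 1/2; t_c = 0
T = 2·1/2 = 1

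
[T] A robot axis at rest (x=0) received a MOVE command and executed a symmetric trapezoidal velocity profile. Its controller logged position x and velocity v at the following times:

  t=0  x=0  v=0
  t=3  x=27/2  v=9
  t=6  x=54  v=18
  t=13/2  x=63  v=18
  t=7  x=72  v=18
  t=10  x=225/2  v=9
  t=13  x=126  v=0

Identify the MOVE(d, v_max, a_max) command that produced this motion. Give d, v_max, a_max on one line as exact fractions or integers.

final state: t=13, x=126, v=0 → d = 126
a_max = (9−0)/(3−0) = 3
max v = 18 over t∈[6,7] → v_max = 18
check: 18·(6+1) = 126 ✓

d=126 v_max=18 a_max=3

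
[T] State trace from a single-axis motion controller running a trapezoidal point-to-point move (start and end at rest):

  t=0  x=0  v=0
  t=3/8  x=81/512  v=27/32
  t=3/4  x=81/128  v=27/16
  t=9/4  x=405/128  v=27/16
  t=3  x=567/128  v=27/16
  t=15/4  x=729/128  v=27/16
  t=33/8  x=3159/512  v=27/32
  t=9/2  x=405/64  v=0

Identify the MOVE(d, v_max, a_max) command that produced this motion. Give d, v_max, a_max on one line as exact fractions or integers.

d=405/64 v_max=27/16 a_max=9/4

final state: t=9/2, x=405/64, v=0 → d = 405/64
a_max = (27/32−0)/(3/8−0) = 9/4
max v = 27/16 over t∈[3/4,15/4] → v_max = 27/16
check: 27/16·(3/4+3) = 405/64 ✓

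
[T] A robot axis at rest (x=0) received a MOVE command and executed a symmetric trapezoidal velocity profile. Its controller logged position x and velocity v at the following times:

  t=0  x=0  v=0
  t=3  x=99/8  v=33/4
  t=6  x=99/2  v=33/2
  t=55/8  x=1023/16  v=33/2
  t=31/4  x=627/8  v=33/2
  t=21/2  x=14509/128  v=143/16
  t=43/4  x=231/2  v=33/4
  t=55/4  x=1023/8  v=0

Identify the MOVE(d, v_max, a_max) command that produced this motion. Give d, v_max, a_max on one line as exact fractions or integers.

final state: t=55/4, x=1023/8, v=0 → d = 1023/8
a_max = (33/4−0)/(3−0) = 11/4
max v = 33/2 over t∈[6,31/4] → v_max = 33/2
check: 33/2·(6+7/4) = 1023/8 ✓

d=1023/8 v_max=33/2 a_max=11/4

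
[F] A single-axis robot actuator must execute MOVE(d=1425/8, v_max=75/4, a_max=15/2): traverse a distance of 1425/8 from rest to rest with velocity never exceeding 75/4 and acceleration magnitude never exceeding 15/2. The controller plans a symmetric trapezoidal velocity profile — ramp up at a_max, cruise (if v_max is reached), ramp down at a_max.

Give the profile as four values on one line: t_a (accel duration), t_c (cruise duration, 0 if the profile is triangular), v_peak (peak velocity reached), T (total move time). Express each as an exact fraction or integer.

vₘ²/aₘ = (75/4)²/(15/2) = 375/8
1425/8 ≥ 375/8 ⇒ cruise phase
t_a = (75/4)/(15/2) = 5/2; v_peak = 75/4
d_cruise = 1425/8 − 375/8 = 525/4; t_c = (525/4)/(75/4) = 7
T = 2·5/2 + 7 = 12

t_a=5/2 t_c=7 v_peak=75/4 T=12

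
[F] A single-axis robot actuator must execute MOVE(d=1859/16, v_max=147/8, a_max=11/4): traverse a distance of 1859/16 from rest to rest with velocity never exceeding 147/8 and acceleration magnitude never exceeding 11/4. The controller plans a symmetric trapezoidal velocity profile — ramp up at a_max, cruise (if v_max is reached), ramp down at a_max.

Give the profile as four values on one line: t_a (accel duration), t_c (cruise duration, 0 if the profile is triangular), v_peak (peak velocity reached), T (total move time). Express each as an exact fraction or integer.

t_a=13/2 t_c=0 v_peak=143/8 T=13

v_max²/a_max = (147/8)²/(11/4) = 21609/176
1859/16 < 21609/176 so t_c = 0
v_peak = √(1859/16·11/4) = √(20449/64) = 143/8
t_a = (143/8)/(11/4) = 13/2; t_c = 0
T = 2·13/2 = 13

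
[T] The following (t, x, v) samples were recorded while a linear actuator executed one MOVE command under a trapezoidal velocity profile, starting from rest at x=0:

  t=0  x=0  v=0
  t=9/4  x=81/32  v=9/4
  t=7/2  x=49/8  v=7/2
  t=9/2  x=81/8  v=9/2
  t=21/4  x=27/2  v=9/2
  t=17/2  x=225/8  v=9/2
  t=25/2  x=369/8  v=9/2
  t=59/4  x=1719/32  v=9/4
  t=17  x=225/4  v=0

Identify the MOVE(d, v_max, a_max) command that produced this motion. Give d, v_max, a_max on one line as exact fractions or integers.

final state: t=17, x=225/4, v=0 → d = 225/4
a_max = (9/4−0)/(9/4−0) = 1
max v = 9/2 over t∈[9/2,25/2] → v_max = 9/2
check: 9/2·(9/2+8) = 225/4 ✓

d=225/4 v_max=9/2 a_max=1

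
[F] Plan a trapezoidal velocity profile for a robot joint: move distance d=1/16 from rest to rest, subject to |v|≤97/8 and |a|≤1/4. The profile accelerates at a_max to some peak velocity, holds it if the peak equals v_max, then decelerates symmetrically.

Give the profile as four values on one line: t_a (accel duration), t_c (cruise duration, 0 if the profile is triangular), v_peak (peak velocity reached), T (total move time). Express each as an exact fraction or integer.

v_max²/a_max = (97/8)²/(1/4) = 9409/16
1/16 < 9409/16 so t_c = 0
v_peak = √(1/16·1/4) = √(1/64) = 1/8
t_a = (1/8)/(1/4) = 1/2; t_c = 0
T = 2·1/2 = 1

t_a=1/2 t_c=0 v_peak=1/8 T=1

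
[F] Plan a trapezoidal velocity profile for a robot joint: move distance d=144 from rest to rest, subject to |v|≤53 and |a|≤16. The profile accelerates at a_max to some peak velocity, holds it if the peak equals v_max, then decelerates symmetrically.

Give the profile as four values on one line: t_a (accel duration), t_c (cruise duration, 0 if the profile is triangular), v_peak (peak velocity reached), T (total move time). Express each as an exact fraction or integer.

t_a=3 t_c=0 v_peak=48 T=6

vₘ²/aₘ = 53²/16 = 2809/16
144 < 2809/16 ⇒ no cruise
v_peak = √(144·16) = √2304 = 48
t_a = 48/16 = 3; t_c = 0
T = 2·3 = 6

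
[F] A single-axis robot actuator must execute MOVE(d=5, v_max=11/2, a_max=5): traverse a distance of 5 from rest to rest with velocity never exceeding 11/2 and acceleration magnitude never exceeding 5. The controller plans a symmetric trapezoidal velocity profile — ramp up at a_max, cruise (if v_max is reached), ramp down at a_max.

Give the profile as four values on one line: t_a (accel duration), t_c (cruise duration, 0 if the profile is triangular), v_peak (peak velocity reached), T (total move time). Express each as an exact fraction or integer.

vₘ²/aₘ = (11/2)²/5 = 121/20
5 < 121/20 so t_c = 0
v_peak = √(5·5) = √25 = 5
t_a = 5/5 = 1; t_c = 0
T = 2·1 = 2

t_a=1 t_c=0 v_peak=5 T=2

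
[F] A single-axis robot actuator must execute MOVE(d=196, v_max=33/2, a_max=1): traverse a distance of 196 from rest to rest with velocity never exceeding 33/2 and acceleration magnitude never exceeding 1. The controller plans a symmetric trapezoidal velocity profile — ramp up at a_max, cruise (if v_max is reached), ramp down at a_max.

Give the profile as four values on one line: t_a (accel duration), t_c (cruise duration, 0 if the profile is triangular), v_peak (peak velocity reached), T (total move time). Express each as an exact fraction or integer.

vₘ²/aₘ = (33/2)²/1 = 1089/4
196 < 1089/4 → triangular
v_peak = √(196·1) = √196 = 14
t_a = 14/1 = 14; t_c = 0
T = 2·14 = 28

t_a=14 t_c=0 v_peak=14 T=28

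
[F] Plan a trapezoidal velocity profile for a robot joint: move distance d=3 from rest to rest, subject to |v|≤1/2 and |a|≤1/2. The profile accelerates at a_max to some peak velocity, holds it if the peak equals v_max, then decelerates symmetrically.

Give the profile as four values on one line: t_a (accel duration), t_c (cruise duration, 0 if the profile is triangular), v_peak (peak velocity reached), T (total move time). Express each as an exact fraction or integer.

v_max²/a_max = (1/2)²/(1/2) = 1/2
3 ≥ 1/2 ⇒ cruise phase
t_a = (1/2)/(1/2) = 1; v_peak = 1/2
d_cruise = 3 − 1/2 = 5/2; t_c = (5/2)/(1/2) = 5
T = 2·1 + 5 = 7

t_a=1 t_c=5 v_peak=1/2 T=7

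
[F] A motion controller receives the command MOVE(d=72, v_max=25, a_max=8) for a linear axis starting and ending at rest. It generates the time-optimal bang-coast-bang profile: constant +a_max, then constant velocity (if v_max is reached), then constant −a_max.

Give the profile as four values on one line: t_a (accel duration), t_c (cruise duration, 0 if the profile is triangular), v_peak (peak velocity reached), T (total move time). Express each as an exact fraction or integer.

t_a=3 t_c=0 v_peak=24 T=6

vₘ²/aₘ = 25²/8 = 625/8
72 < 625/8 → triangular
v_peak = √(72·8) = √576 = 24
t_a = 24/8 = 3; t_c = 0
T = 2·3 = 6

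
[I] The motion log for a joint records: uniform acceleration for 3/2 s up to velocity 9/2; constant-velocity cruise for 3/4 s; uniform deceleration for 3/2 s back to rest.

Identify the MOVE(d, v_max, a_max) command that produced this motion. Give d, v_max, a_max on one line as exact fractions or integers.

a_max = (9/2)/(3/2) = 3
d_a = ½·9/2·3/2 = 27/8; d_c = 9/2·3/4 = 27/8
d = 2·27/8 + 27/8 = 81/8
t_c = 3/4 > 0 so v_max = 9/2

d=81/8 v_max=9/2 a_max=3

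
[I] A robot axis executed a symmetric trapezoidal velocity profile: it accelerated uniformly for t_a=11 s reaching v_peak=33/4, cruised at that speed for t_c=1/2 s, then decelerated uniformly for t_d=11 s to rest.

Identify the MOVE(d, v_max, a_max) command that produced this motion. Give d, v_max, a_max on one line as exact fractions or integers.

d=759/8 v_max=33/4 a_max=3/4

a_max = (33/4)/11 = 3/4
d_a = ½·33/4·11 = 363/8; d_c = 33/4·1/2 = 33/8
d = 2·363/8 + 33/8 = 759/8
t_c = 1/2 > 0 so v_max = 33/4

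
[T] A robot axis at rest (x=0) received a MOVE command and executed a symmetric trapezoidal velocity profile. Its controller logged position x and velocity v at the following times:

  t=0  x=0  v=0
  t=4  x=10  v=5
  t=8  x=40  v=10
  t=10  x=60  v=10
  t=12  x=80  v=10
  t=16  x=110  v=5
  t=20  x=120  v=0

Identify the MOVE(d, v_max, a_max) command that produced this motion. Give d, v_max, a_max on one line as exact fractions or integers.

d=120 v_max=10 a_max=5/4

final state: t=20, x=120, v=0 → d = 120
a_max = (5−0)/(4−0) = 5/4
max v = 10 over t∈[8,12] → v_max = 10
check: 10·(8+4) = 120 ✓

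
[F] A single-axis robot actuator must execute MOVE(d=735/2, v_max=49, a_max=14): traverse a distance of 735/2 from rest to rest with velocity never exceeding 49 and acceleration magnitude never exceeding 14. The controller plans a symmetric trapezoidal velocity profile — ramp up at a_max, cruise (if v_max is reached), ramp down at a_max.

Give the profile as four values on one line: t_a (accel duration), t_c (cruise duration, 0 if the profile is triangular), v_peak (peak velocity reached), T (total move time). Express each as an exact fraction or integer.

t_a=7/2 t_c=4 v_peak=49 T=11

(v_max)²/a_max = 49²/14 = 343/2
735/2 ≥ 343/2 ⇒ cruise phase
t_a = 49/14 = 7/2; v_peak = 49
d_cruise = 735/2 − 343/2 = 196; t_c = 196/49 = 4
T = 2·7/2 + 4 = 11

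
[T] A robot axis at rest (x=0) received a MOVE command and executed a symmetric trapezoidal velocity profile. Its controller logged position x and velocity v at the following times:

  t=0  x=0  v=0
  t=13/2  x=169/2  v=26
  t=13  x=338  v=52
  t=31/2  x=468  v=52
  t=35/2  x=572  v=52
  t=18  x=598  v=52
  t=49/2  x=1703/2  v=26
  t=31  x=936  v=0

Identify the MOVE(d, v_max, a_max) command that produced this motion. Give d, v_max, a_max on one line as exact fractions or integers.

d=936 v_max=52 a_max=4

final state: t=31, x=936, v=0 → d = 936
a_max = (26−0)/(13/2−0) = 4
max v = 52 over t∈[13,18] → v_max = 52
check: 52·(13+5) = 936 ✓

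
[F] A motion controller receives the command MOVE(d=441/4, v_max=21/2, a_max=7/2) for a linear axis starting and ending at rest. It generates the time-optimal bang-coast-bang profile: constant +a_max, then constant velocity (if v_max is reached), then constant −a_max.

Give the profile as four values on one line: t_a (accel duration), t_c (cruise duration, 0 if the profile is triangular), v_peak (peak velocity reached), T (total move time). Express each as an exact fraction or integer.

v_max²/a_max = (21/2)²/(7/2) = 63/2
441/4 ≥ 63/2 ⇒ cruise phase
t_a = (21/2)/(7/2) = 3; v_peak = 21/2
d_cruise = 441/4 − 63/2 = 315/4; t_c = (315/4)/(21/2) = 15/2
T = 2·3 + 15/2 = 27/2

t_a=3 t_c=15/2 v_peak=21/2 T=27/2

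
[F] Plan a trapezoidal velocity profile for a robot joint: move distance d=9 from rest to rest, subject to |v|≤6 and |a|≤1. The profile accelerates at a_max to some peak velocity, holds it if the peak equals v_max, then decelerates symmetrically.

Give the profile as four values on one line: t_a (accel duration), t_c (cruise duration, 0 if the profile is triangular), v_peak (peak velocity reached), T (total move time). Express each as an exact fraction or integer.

vₘ²/aₘ = 6²/1 = 36
9 < 36 ⇒ no cruise
v_peak = √(9·1) = √9 = 3
t_a = 3/1 = 3; t_c = 0
T = 2·3 = 6

t_a=3 t_c=0 v_peak=3 T=6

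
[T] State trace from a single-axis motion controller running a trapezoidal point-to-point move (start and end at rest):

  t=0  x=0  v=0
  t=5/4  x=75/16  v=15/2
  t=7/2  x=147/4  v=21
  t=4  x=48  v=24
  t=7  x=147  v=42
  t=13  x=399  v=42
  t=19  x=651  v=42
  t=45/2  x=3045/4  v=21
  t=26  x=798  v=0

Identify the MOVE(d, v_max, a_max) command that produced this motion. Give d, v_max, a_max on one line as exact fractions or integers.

d=798 v_max=42 a_max=6

final state: t=26, x=798, v=0 → d = 798
a_max = (15/2−0)/(5/4−0) = 6
max v = 42 over t∈[7,19] → v_max = 42
check: 42·(7+12) = 798 ✓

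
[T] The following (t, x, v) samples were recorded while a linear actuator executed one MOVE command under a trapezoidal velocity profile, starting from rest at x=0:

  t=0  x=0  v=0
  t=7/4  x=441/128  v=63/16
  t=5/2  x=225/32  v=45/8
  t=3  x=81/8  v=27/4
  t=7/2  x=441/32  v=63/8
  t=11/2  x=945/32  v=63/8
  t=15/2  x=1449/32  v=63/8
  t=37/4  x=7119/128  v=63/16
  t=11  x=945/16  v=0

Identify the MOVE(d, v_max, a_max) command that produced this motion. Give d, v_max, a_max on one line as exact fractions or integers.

d=945/16 v_max=63/8 a_max=9/4

final state: t=11, x=945/16, v=0 → d = 945/16
a_max = (63/16−0)/(7/4−0) = 9/4
max v = 63/8 over t∈[7/2,15/2] → v_max = 63/8
check: 63/8·(7/2+4) = 945/16 ✓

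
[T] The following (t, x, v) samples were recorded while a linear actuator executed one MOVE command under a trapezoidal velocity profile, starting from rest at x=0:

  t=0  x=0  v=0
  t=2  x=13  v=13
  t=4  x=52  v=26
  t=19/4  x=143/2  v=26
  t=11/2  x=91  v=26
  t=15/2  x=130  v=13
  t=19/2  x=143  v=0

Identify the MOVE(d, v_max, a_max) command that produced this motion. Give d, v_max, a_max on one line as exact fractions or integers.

final state: t=19/2, x=143, v=0 → d = 143
a_max = (13−0)/(2−0) = 13/2
max v = 26 over t∈[4,11/2] → v_max = 26
check: 26·(4+3/2) = 143 ✓

d=143 v_max=26 a_max=13/2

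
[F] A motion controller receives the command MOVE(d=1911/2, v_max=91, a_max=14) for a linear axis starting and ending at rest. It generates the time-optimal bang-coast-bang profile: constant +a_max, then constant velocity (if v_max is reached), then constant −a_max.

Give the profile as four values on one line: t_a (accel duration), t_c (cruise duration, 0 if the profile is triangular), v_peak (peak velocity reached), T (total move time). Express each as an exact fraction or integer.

t_a=13/2 t_c=4 v_peak=91 T=17

v_max²/a_max = 91²/14 = 1183/2
1911/2 ≥ 1183/2 so v_max reached
t_a = 91/14 = 13/2; v_peak = 91
d_cruise = 1911/2 − 1183/2 = 364; t_c = 364/91 = 4
T = 2·13/2 + 4 = 17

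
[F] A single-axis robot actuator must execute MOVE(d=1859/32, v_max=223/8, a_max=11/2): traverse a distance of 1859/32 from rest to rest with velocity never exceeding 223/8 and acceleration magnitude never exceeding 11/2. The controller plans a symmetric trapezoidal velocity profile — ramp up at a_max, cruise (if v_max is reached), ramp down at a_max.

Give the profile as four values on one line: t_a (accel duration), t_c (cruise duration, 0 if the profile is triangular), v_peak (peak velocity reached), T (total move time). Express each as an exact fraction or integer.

(v_max)²/a_max = (223/8)²/(11/2) = 49729/352
1859/32 < 49729/352 ⇒ no cruise
v_peak = √(1859/32·11/2) = √(20449/64) = 143/8
t_a = (143/8)/(11/2) = 13/4; t_c = 0
T = 2·13/4 = 13/2

t_a=13/4 t_c=0 v_peak=143/8 T=13/2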